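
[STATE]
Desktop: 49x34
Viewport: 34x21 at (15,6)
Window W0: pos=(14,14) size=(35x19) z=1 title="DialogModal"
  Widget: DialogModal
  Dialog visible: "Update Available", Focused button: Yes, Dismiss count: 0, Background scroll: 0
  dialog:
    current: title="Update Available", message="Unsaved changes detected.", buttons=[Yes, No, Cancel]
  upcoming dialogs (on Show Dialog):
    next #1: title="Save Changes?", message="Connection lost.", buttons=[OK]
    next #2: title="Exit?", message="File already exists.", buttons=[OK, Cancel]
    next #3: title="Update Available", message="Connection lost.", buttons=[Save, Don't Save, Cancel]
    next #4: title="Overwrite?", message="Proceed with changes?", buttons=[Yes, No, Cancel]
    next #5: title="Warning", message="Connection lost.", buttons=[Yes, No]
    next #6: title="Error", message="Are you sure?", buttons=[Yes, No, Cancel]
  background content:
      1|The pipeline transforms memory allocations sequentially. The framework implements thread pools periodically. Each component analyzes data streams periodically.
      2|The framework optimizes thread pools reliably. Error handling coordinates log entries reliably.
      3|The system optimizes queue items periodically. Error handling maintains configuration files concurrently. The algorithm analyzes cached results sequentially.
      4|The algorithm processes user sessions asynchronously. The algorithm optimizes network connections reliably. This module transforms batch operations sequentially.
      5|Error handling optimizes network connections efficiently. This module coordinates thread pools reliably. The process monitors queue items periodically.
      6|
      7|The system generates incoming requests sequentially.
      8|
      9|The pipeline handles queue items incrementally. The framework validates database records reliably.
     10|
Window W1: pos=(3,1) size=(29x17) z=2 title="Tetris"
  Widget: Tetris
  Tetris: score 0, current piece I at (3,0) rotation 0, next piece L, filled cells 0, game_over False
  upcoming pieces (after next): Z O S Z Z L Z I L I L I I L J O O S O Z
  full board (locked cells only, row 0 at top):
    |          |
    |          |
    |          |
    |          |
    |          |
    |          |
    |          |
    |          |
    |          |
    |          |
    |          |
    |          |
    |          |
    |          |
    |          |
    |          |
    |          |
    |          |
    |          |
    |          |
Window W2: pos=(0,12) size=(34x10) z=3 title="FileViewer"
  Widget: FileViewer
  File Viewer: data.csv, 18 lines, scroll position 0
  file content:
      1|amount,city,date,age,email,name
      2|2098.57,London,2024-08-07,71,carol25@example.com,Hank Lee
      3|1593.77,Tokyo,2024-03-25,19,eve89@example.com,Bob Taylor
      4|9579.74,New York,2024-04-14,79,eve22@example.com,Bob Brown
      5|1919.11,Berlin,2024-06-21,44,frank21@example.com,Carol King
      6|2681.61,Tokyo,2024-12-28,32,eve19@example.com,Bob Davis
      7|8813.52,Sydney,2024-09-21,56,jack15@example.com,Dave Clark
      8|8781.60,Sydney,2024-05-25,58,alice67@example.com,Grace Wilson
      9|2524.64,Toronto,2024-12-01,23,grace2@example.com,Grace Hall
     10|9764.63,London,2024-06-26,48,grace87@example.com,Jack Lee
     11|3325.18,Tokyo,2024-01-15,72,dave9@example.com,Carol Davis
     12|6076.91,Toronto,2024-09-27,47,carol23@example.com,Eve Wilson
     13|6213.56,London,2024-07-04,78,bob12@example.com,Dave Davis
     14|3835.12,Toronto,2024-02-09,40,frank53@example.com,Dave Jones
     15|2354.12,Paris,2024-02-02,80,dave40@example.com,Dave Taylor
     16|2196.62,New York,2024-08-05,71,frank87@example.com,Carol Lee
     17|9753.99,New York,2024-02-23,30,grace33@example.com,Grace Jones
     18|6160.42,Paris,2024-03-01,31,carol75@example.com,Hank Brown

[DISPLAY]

▒▒▒             ┃                 
                ┃                 
                ┃                 
                ┃                 
Score:          ┃                 
0               ┃                 
━━━━━━━━━━━━━━━━━━┓               
                  ┃               
──────────────────┨━━━━━━━━━━━━━━┓
te,age,email,name▲┃              ┃
,2024-08-07,71,ca█┃──────────────┨
2024-03-25,19,eve░┃orms memory al┃
rk,2024-04-14,79,░┃izes thread po┃
,2024-06-21,44,fr░┃s queue items ┃
2024-12-28,32,eve▼┃sses user sess┃
━━━━━━━━━━━━━━━━━━┛mizes network ┃
  ┌───────────────────────────┐  ┃
Th│      Update Available     │eq┃
  │ Unsaved changes detected. │  ┃
Th│    [Yes]  No   Cancel     │s ┃
  └───────────────────────────┘  ┃


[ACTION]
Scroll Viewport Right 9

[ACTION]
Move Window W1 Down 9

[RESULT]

                                  
                                  
                                  
                                  
━━━━━━━━━━━━━━━━┓                 
                ┃                 
━━━━━━━━━━━━━━━━━━┓               
                  ┃               
──────────────────┨━━━━━━━━━━━━━━┓
te,age,email,name▲┃              ┃
,2024-08-07,71,ca█┃──────────────┨
2024-03-25,19,eve░┃orms memory al┃
rk,2024-04-14,79,░┃izes thread po┃
,2024-06-21,44,fr░┃s queue items ┃
2024-12-28,32,eve▼┃sses user sess┃
━━━━━━━━━━━━━━━━━━┛mizes network ┃
                ┃─────────────┐  ┃
                ┃vailable     │eq┃
                ┃es detected. │  ┃
                ┃  Cancel     │s ┃
━━━━━━━━━━━━━━━━┛─────────────┘  ┃


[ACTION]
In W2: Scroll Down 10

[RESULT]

                                  
                                  
                                  
                                  
━━━━━━━━━━━━━━━━┓                 
                ┃                 
━━━━━━━━━━━━━━━━━━┓               
                  ┃               
──────────────────┨━━━━━━━━━━━━━━┓
2024-01-15,72,dav▲┃              ┃
o,2024-09-27,47,c░┃──────────────┨
,2024-07-04,78,bo░┃orms memory al┃
o,2024-02-09,40,f░┃izes thread po┃
2024-02-02,80,dav█┃s queue items ┃
rk,2024-08-05,71,▼┃sses user sess┃
━━━━━━━━━━━━━━━━━━┛mizes network ┃
                ┃─────────────┐  ┃
                ┃vailable     │eq┃
                ┃es detected. │  ┃
                ┃  Cancel     │s ┃
━━━━━━━━━━━━━━━━┛─────────────┘  ┃


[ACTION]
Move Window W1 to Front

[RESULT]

                                  
                                  
                                  
                                  
━━━━━━━━━━━━━━━━┓                 
                ┃                 
────────────────┨━┓               
Next:           ┃ ┃               
  ▒             ┃─┨━━━━━━━━━━━━━━┓
▒▒▒             ┃▲┃              ┃
                ┃░┃──────────────┨
                ┃░┃orms memory al┃
                ┃░┃izes thread po┃
Score:          ┃█┃s queue items ┃
0               ┃▼┃sses user sess┃
                ┃━┛mizes network ┃
                ┃─────────────┐  ┃
                ┃vailable     │eq┃
                ┃es detected. │  ┃
                ┃  Cancel     │s ┃
━━━━━━━━━━━━━━━━┛─────────────┘  ┃


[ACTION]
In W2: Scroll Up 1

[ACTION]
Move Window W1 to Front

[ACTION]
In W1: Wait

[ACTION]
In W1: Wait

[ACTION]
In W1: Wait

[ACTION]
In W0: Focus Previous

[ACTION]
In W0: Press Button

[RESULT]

                                  
                                  
                                  
                                  
━━━━━━━━━━━━━━━━┓                 
                ┃                 
────────────────┨━┓               
Next:           ┃ ┃               
  ▒             ┃─┨━━━━━━━━━━━━━━┓
▒▒▒             ┃▲┃              ┃
                ┃░┃──────────────┨
                ┃░┃orms memory al┃
                ┃░┃izes thread po┃
Score:          ┃█┃s queue items ┃
0               ┃▼┃sses user sess┃
                ┃━┛mizes network ┃
                ┃                ┃
                ┃tes incoming req┃
                ┃                ┃
                ┃les queue items ┃
━━━━━━━━━━━━━━━━┛                ┃


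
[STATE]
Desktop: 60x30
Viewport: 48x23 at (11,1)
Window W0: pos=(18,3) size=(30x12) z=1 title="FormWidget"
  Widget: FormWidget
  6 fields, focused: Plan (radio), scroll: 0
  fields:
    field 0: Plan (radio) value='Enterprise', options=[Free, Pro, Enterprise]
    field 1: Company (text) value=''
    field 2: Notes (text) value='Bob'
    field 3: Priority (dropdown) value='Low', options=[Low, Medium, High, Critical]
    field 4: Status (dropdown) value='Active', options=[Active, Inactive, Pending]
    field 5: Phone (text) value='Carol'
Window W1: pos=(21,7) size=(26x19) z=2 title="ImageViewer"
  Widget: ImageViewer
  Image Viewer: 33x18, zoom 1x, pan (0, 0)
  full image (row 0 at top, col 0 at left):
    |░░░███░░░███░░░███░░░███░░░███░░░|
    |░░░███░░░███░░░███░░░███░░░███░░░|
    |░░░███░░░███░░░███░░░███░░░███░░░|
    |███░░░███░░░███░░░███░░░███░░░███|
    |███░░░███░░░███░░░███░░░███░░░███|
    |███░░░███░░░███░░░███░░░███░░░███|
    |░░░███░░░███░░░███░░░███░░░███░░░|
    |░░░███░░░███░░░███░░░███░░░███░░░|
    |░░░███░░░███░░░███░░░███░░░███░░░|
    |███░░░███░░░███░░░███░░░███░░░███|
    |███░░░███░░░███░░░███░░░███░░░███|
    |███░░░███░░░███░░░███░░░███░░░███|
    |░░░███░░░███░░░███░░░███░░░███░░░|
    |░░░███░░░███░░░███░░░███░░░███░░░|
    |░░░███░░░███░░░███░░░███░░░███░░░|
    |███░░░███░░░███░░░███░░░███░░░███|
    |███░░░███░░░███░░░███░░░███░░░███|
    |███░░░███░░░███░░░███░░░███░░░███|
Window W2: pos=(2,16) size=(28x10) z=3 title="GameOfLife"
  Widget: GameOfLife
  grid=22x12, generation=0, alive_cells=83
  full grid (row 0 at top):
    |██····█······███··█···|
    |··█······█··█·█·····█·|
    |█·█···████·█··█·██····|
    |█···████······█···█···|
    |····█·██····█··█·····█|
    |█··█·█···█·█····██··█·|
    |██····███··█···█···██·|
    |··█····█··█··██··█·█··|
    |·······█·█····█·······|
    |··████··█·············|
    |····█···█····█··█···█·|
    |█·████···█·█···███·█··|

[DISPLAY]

                                                
                                                
       ┏━━━━━━━━━━━━━━━━━━━━━━━━━━━━┓           
       ┃ FormWidget                 ┃           
       ┠────────────────────────────┨           
       ┃> Plan:       ( ) Free  ( ) ┃           
       ┃  ┏━━━━━━━━━━━━━━━━━━━━━━━━┓┃           
       ┃  ┃ ImageViewer            ┃┃           
       ┃  ┠────────────────────────┨┃           
       ┃  ┃░░░███░░░███░░░███░░░███┃┃           
       ┃  ┃░░░███░░░███░░░███░░░███┃┃           
       ┃  ┃░░░███░░░███░░░███░░░███┃┃           
       ┃  ┃███░░░███░░░███░░░███░░░┃┃           
       ┗━━┃███░░░███░░░███░░░███░░░┃┛           
          ┃███░░░███░░░███░░░███░░░┃            
━━━━━━━━━━━━━━━━━━┓░███░░░███░░░███┃            
ife               ┃░███░░░███░░░███┃            
──────────────────┨░███░░░███░░░███┃            
                  ┃█░░░███░░░███░░░┃            
······█···█···    ┃█░░░███░░░███░░░┃            
····█··█·····█    ┃█░░░███░░░███░░░┃            
·█·█····██··█·    ┃░███░░░███░░░███┃            
█··█···█···██·    ┃░███░░░███░░░███┃            


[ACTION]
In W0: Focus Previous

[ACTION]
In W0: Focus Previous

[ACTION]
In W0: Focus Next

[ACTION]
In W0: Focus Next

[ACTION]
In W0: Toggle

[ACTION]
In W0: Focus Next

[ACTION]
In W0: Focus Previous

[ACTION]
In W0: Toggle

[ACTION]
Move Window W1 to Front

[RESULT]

                                                
                                                
       ┏━━━━━━━━━━━━━━━━━━━━━━━━━━━━┓           
       ┃ FormWidget                 ┃           
       ┠────────────────────────────┨           
       ┃> Plan:       ( ) Free  ( ) ┃           
       ┃  ┏━━━━━━━━━━━━━━━━━━━━━━━━┓┃           
       ┃  ┃ ImageViewer            ┃┃           
       ┃  ┠────────────────────────┨┃           
       ┃  ┃░░░███░░░███░░░███░░░███┃┃           
       ┃  ┃░░░███░░░███░░░███░░░███┃┃           
       ┃  ┃░░░███░░░███░░░███░░░███┃┃           
       ┃  ┃███░░░███░░░███░░░███░░░┃┃           
       ┗━━┃███░░░███░░░███░░░███░░░┃┛           
          ┃███░░░███░░░███░░░███░░░┃            
━━━━━━━━━━┃░░░███░░░███░░░███░░░███┃            
ife       ┃░░░███░░░███░░░███░░░███┃            
──────────┃░░░███░░░███░░░███░░░███┃            
          ┃███░░░███░░░███░░░███░░░┃            
······█···┃███░░░███░░░███░░░███░░░┃            
····█··█··┃███░░░███░░░███░░░███░░░┃            
·█·█····██┃░░░███░░░███░░░███░░░███┃            
█··█···█··┃░░░███░░░███░░░███░░░███┃            


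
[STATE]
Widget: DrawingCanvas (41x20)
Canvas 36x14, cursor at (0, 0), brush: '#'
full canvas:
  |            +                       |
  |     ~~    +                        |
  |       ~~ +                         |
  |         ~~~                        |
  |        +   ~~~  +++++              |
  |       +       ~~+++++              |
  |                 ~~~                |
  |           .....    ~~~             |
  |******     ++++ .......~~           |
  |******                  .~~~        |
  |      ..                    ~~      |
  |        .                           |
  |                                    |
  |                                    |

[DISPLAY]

+           +                            
     ~~    +                             
       ~~ +                              
         ~~~                             
        +   ~~~  +++++                   
       +       ~~+++++                   
                 ~~~                     
           .....    ~~~                  
******     ++++ .......~~                
******                  .~~~             
      ..                    ~~           
        .                                
                                         
                                         
                                         
                                         
                                         
                                         
                                         
                                         


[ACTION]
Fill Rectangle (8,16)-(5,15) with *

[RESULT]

+           +                            
     ~~    +                             
       ~~ +                              
         ~~~                             
        +   ~~~  +++++                   
       +       **+++++                   
               **~~~                     
           ....**   ~~~                  
******     ++++**......~~                
******                  .~~~             
      ..                    ~~           
        .                                
                                         
                                         
                                         
                                         
                                         
                                         
                                         
                                         


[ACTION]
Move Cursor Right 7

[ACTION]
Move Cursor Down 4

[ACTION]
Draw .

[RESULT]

            +                            
     ~~    +                             
       ~~ +                              
         ~~~                             
       .+   ~~~  +++++                   
       +       **+++++                   
               **~~~                     
           ....**   ~~~                  
******     ++++**......~~                
******                  .~~~             
      ..                    ~~           
        .                                
                                         
                                         
                                         
                                         
                                         
                                         
                                         
                                         


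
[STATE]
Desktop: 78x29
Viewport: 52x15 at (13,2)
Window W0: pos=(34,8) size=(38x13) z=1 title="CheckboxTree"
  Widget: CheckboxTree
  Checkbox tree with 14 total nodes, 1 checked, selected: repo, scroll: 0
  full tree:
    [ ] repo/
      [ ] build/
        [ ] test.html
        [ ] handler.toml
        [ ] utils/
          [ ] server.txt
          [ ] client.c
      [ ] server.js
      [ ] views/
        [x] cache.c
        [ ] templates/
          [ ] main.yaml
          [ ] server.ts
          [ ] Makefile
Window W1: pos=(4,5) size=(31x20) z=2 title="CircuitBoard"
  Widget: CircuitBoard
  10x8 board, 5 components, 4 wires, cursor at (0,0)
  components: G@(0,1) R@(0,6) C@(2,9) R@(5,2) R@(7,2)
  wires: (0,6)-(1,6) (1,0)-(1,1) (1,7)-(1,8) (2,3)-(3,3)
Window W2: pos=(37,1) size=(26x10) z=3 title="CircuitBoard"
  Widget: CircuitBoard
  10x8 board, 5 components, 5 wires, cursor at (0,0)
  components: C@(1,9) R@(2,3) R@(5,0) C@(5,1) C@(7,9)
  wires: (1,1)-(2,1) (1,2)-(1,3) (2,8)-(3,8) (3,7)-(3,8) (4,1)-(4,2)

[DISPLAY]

                        ┃ CircuitBoard           ┃  
                        ┠────────────────────────┨  
                        ┃   0 1 2 3 4 5 6 7 8 9  ┃  
━━━━━━━━━━━━━━━━━━━━━┓  ┃0  [.]                  ┃  
Board                ┃  ┃                        ┃  
─────────────────────┨  ┃1       ·   · ─ ·       ┃  
 3 4 5 6 7 8 9       ┃━━┃        │               ┃━━
G                   R┃ C┃2       ·       R       ┃  
                    │┃──┗━━━━━━━━━━━━━━━━━━━━━━━━┛──
·                   ·┃>[-] repo/                    
                     ┃   [ ] build/                 
        ·            ┃     [ ] test.html            
        │            ┃     [ ] handler.toml         
        ·            ┃     [ ] utils/               
                     ┃       [ ] server.txt         


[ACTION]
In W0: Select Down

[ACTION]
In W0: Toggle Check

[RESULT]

                        ┃ CircuitBoard           ┃  
                        ┠────────────────────────┨  
                        ┃   0 1 2 3 4 5 6 7 8 9  ┃  
━━━━━━━━━━━━━━━━━━━━━┓  ┃0  [.]                  ┃  
Board                ┃  ┃                        ┃  
─────────────────────┨  ┃1       ·   · ─ ·       ┃  
 3 4 5 6 7 8 9       ┃━━┃        │               ┃━━
G                   R┃ C┃2       ·       R       ┃  
                    │┃──┗━━━━━━━━━━━━━━━━━━━━━━━━┛──
·                   ·┃ [-] repo/                    
                     ┃>  [x] build/                 
        ·            ┃     [x] test.html            
        │            ┃     [x] handler.toml         
        ·            ┃     [x] utils/               
                     ┃       [x] server.txt         


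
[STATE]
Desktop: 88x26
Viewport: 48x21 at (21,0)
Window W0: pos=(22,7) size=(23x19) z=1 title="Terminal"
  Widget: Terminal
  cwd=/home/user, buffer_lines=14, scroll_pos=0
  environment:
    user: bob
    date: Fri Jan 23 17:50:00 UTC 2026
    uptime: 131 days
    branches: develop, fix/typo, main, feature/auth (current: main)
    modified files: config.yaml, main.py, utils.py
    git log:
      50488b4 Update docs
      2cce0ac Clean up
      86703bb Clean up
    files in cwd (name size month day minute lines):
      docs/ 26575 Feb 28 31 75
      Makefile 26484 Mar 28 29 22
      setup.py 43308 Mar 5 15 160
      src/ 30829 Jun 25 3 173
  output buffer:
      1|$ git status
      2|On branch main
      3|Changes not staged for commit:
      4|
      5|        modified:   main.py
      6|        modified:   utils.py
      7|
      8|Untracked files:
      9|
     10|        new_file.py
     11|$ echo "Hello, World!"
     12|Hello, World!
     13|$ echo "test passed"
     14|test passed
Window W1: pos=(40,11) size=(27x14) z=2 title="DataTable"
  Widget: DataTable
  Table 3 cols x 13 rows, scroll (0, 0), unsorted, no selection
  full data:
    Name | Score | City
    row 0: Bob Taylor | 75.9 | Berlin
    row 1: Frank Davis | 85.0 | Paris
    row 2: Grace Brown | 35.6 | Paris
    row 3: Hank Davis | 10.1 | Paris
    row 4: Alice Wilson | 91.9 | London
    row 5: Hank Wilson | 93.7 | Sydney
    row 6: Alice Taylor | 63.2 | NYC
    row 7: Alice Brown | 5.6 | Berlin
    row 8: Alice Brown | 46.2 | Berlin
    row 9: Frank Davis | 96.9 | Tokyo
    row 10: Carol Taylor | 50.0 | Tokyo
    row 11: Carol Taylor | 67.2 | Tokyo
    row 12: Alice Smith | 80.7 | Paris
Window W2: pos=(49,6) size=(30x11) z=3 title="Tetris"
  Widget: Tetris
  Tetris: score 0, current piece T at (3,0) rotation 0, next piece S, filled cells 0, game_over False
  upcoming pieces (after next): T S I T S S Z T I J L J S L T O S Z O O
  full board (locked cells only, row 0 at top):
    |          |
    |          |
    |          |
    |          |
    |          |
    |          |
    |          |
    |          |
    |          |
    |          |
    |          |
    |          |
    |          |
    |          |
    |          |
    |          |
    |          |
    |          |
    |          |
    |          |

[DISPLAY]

                                                
                                                
                                                
                                                
                                                
                                                
                            ┏━━━━━━━━━━━━━━━━━━━
 ┏━━━━━━━━━━━━━━━━━━━━━┓    ┃ Tetris            
 ┃ Terminal            ┃    ┠───────────────────
 ┠─────────────────────┨    ┃          │Next:   
 ┃$ git status         ┃    ┃          │ ░░     
 ┃On branch main   ┏━━━━━━━━┃          │░░      
 ┃Changes not stage┃ DataTab┃          │        
 ┃                 ┠────────┃          │        
 ┃        modified:┃Name    ┃          │        
 ┃        modified:┃────────┃          │Score:  
 ┃                 ┃Bob Tayl┗━━━━━━━━━━━━━━━━━━━
 ┃Untracked files: ┃Frank Davis │85.0 │Paris ┃  
 ┃                 ┃Grace Brown │35.6 │Paris ┃  
 ┃        new_file.┃Hank Davis  │10.1 │Paris ┃  
 ┃$ echo "Hello, Wo┃Alice Wilson│91.9 │London┃  


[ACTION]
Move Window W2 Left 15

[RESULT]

                                                
                                                
                                                
                                                
                                                
                                                
             ┏━━━━━━━━━━━━━━━━━━━━━━━━━━━━┓     
 ┏━━━━━━━━━━━┃ Tetris                     ┃     
 ┃ Terminal  ┠────────────────────────────┨     
 ┠───────────┃          │Next:            ┃     
 ┃$ git statu┃          │ ░░              ┃     
 ┃On branch m┃          │░░               ┃━━┓  
 ┃Changes not┃          │                 ┃  ┃  
 ┃           ┃          │                 ┃──┨  
 ┃        mod┃          │                 ┃  ┃  
 ┃        mod┃          │Score:           ┃──┃  
 ┃           ┗━━━━━━━━━━━━━━━━━━━━━━━━━━━━┛in┃  
 ┃Untracked files: ┃Frank Davis │85.0 │Paris ┃  
 ┃                 ┃Grace Brown │35.6 │Paris ┃  
 ┃        new_file.┃Hank Davis  │10.1 │Paris ┃  
 ┃$ echo "Hello, Wo┃Alice Wilson│91.9 │London┃  


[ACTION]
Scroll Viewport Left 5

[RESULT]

                                                
                                                
                                                
                                                
                                                
                                                
                  ┏━━━━━━━━━━━━━━━━━━━━━━━━━━━━┓
      ┏━━━━━━━━━━━┃ Tetris                     ┃
      ┃ Terminal  ┠────────────────────────────┨
      ┠───────────┃          │Next:            ┃
      ┃$ git statu┃          │ ░░              ┃
      ┃On branch m┃          │░░               ┃
      ┃Changes not┃          │                 ┃
      ┃           ┃          │                 ┃
      ┃        mod┃          │                 ┃
      ┃        mod┃          │Score:           ┃
      ┃           ┗━━━━━━━━━━━━━━━━━━━━━━━━━━━━┛
      ┃Untracked files: ┃Frank Davis │85.0 │Pari
      ┃                 ┃Grace Brown │35.6 │Pari
      ┃        new_file.┃Hank Davis  │10.1 │Pari
      ┃$ echo "Hello, Wo┃Alice Wilson│91.9 │Lond


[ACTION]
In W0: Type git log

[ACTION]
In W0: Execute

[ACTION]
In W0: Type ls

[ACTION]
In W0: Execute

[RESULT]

                                                
                                                
                                                
                                                
                                                
                                                
                  ┏━━━━━━━━━━━━━━━━━━━━━━━━━━━━┓
      ┏━━━━━━━━━━━┃ Tetris                     ┃
      ┃ Terminal  ┠────────────────────────────┨
      ┠───────────┃          │Next:            ┃
      ┃           ┃          │ ░░              ┃
      ┃Untracked f┃          │░░               ┃
      ┃           ┃          │                 ┃
      ┃        new┃          │                 ┃
      ┃$ echo "Hel┃          │                 ┃
      ┃Hello, Worl┃          │Score:           ┃
      ┃$ echo "tes┗━━━━━━━━━━━━━━━━━━━━━━━━━━━━┛
      ┃test passed      ┃Frank Davis │85.0 │Pari
      ┃$ git log        ┃Grace Brown │35.6 │Pari
      ┃50488b4 Update do┃Hank Davis  │10.1 │Pari
      ┃2cce0ac Clean up ┃Alice Wilson│91.9 │Lond


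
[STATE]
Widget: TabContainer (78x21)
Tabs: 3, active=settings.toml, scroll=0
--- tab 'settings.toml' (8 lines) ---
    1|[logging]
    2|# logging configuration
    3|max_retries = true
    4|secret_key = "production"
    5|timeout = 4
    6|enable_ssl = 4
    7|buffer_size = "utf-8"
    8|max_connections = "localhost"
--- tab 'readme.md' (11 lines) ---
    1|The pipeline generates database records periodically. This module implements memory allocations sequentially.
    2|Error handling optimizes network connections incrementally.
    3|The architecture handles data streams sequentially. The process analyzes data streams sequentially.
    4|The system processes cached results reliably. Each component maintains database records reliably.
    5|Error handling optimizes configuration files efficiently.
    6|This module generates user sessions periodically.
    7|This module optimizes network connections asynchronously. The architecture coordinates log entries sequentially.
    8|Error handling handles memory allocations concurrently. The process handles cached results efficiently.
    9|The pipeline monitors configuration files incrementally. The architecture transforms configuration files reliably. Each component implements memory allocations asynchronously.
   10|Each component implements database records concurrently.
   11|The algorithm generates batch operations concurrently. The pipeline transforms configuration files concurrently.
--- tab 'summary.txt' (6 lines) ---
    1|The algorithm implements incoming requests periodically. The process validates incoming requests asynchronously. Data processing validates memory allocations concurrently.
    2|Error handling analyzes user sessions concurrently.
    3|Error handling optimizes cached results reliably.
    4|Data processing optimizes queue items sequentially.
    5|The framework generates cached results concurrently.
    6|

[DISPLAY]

[settings.toml]│ readme.md │ summary.txt                                      
──────────────────────────────────────────────────────────────────────────────
[logging]                                                                     
# logging configuration                                                       
max_retries = true                                                            
secret_key = "production"                                                     
timeout = 4                                                                   
enable_ssl = 4                                                                
buffer_size = "utf-8"                                                         
max_connections = "localhost"                                                 
                                                                              
                                                                              
                                                                              
                                                                              
                                                                              
                                                                              
                                                                              
                                                                              
                                                                              
                                                                              
                                                                              


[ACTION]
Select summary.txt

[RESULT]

 settings.toml │ readme.md │[summary.txt]                                     
──────────────────────────────────────────────────────────────────────────────
The algorithm implements incoming requests periodically. The process validates
Error handling analyzes user sessions concurrently.                           
Error handling optimizes cached results reliably.                             
Data processing optimizes queue items sequentially.                           
The framework generates cached results concurrently.                          
                                                                              
                                                                              
                                                                              
                                                                              
                                                                              
                                                                              
                                                                              
                                                                              
                                                                              
                                                                              
                                                                              
                                                                              
                                                                              
                                                                              


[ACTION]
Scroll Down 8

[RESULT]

 settings.toml │ readme.md │[summary.txt]                                     
──────────────────────────────────────────────────────────────────────────────
                                                                              
                                                                              
                                                                              
                                                                              
                                                                              
                                                                              
                                                                              
                                                                              
                                                                              
                                                                              
                                                                              
                                                                              
                                                                              
                                                                              
                                                                              
                                                                              
                                                                              
                                                                              
                                                                              


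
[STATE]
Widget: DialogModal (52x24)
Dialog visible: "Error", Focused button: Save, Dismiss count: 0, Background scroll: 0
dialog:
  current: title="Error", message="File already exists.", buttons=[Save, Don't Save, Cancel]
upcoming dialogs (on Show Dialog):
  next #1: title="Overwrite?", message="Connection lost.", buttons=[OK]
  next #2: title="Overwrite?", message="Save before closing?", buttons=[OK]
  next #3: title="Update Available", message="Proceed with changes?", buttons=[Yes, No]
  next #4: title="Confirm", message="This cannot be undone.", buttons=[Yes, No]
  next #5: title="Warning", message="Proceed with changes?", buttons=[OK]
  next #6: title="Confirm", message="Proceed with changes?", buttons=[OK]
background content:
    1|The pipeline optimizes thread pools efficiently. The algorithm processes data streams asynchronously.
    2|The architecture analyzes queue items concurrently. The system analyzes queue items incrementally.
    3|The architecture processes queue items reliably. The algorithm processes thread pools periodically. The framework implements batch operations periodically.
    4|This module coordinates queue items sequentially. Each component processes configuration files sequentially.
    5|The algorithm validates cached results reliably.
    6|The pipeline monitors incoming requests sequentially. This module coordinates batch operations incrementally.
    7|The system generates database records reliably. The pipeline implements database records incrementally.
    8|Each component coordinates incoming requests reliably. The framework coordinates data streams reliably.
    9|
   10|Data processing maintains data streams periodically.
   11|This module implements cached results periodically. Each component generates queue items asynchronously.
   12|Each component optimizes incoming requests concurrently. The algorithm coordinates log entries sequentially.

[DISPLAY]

The pipeline optimizes thread pools efficiently. The
The architecture analyzes queue items concurrently. 
The architecture processes queue items reliably. The
This module coordinates queue items sequentially. Ea
The algorithm validates cached results reliably.    
The pipeline monitors incoming requests sequentially
The system generates database records reliably. The 
Each component coordinates incoming requests reliabl
                                                    
Data proce┌──────────────────────────────┐iodically.
This modul│            Error             │odically. 
Each compo│     File already exists.     │ concurren
          │ [Save]  Don't Save   Cancel  │          
          └──────────────────────────────┘          
                                                    
                                                    
                                                    
                                                    
                                                    
                                                    
                                                    
                                                    
                                                    
                                                    


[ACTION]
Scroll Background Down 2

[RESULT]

The architecture processes queue items reliably. The
This module coordinates queue items sequentially. Ea
The algorithm validates cached results reliably.    
The pipeline monitors incoming requests sequentially
The system generates database records reliably. The 
Each component coordinates incoming requests reliabl
                                                    
Data processing maintains data streams periodically.
This module implements cached results periodically. 
Each compo┌──────────────────────────────┐ concurren
          │            Error             │          
          │     File already exists.     │          
          │ [Save]  Don't Save   Cancel  │          
          └──────────────────────────────┘          
                                                    
                                                    
                                                    
                                                    
                                                    
                                                    
                                                    
                                                    
                                                    
                                                    


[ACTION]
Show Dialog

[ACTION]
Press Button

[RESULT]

The architecture processes queue items reliably. The
This module coordinates queue items sequentially. Ea
The algorithm validates cached results reliably.    
The pipeline monitors incoming requests sequentially
The system generates database records reliably. The 
Each component coordinates incoming requests reliabl
                                                    
Data processing maintains data streams periodically.
This module implements cached results periodically. 
Each component optimizes incoming requests concurren
                                                    
                                                    
                                                    
                                                    
                                                    
                                                    
                                                    
                                                    
                                                    
                                                    
                                                    
                                                    
                                                    
                                                    


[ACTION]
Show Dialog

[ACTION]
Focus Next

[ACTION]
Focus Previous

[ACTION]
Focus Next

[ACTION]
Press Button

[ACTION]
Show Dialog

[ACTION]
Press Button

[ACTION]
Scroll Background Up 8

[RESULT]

The pipeline optimizes thread pools efficiently. The
The architecture analyzes queue items concurrently. 
The architecture processes queue items reliably. The
This module coordinates queue items sequentially. Ea
The algorithm validates cached results reliably.    
The pipeline monitors incoming requests sequentially
The system generates database records reliably. The 
Each component coordinates incoming requests reliabl
                                                    
Data processing maintains data streams periodically.
This module implements cached results periodically. 
Each component optimizes incoming requests concurren
                                                    
                                                    
                                                    
                                                    
                                                    
                                                    
                                                    
                                                    
                                                    
                                                    
                                                    
                                                    
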